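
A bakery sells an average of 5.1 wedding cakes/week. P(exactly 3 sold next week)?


Poisson(λ=5.1): P(X=3) = e^(-λ)×λ^k/k!
= e^(-5.1) × 5.1^3 / 3!
≈ 0.006096746566 × 132.651 / 6 ≈ 0.134790

P(X=3) ≈ 0.134790 ≈ 13.48%


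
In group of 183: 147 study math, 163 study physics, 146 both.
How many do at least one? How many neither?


|A∪B| = 147+163-146 = 164
Neither = 183-164 = 19

At least one: 164; Neither: 19


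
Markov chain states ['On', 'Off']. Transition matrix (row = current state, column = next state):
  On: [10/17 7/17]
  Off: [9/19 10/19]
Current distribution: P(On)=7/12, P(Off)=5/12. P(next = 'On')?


P(next=On) = Σᵢ P(now=i)×P(i→On)
= 7/12×10/17 + 5/12×9/19
= 35/102 + 15/76 = 2095/3876

P = 2095/3876 ≈ 0.5405


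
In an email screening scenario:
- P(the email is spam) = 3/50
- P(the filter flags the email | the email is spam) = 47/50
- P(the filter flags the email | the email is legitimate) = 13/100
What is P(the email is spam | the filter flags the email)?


Using Bayes' theorem:
P(A|B) = P(B|A)·P(A) / P(B)

P(the filter flags the email) = 47/50 × 3/50 + 13/100 × 47/50
= 141/2500 + 611/5000 = 893/5000

P(the email is spam|the filter flags the email) = (141/2500) / (893/5000) = 6/19

P(the email is spam|the filter flags the email) = 6/19 ≈ 31.58%


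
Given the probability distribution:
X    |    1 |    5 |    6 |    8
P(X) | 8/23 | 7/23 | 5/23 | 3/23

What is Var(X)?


E[X] = 97/23
E[X²] = 555/23
Var(X) = E[X²] - (E[X])² = 555/23 - 9409/529 = 3356/529

Var(X) = 3356/529 ≈ 6.3440


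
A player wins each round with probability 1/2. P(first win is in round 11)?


Geometric: P(X=11) = (1-p)^(k-1)×p = (1/2)^10×1/2 = 1/2048

P(X=11) = 1/2048 ≈ 0.05%


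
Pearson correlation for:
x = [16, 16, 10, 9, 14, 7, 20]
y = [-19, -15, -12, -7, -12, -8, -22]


n=7, Σx=92, Σy=-95, Σxy=-1391, Σx²=1338, Σy²=1471
r = (7×(-1391) - 92×(-95))/√((7×1338 - 92²)(7×1471 - (-95)²))
= -997/√(902×1272) = -997/√1147344 ≈ -997/1071.1414 ≈ -0.9308

r ≈ -0.9308


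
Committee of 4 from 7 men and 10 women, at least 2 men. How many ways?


Count by #men:
  2M,2W: C(7,2)×C(10,2)=945
  3M,1W: C(7,3)×C(10,1)=350
  4M,0W: C(7,4)×C(10,0)=35
Total = 1330

1330


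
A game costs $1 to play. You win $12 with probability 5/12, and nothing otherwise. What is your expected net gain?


E[gain] = (12-1)×5/12 + (-1)×7/12
= 55/12 - 7/12 = 4

Expected net gain = $4 ≈ $4.00


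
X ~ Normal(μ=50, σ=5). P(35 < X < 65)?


z₁=(35-50)/5=-3.0, z₂=(65-50)/5=3.0
P = Φ(3.0) - Φ(-3.0) = 0.998650 - 0.001350 = 0.997300 ≈ 0.9973

P(35 < X < 65) ≈ 0.9973


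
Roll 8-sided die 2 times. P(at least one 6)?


P(no 6)^2 = (7/8)^2 = 49/64
P(≥1) = 1 - 49/64 = 15/64

P = 15/64 ≈ 23.44%


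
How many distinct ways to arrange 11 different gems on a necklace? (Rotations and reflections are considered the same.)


Free circular arrangements: rotations and reflections both identified.
(n-1)!/2 = 10!/2 = 3628800/2 = 1814400

1814400


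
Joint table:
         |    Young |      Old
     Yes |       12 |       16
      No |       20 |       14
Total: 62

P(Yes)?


P(Yes) = (12+16)/62 = 28/62 = 14/31

P(Yes) = 14/31 ≈ 45.16%


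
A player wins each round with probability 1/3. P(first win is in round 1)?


Geometric: P(X=1) = (1-p)^(k-1)×p = (2/3)^0×1/3 = 1/3

P(X=1) = 1/3 ≈ 33.33%


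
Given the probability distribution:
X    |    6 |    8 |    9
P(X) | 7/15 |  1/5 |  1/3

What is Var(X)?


E[X] = 37/5
E[X²] = 283/5
Var(X) = E[X²] - (E[X])² = 283/5 - 1369/25 = 46/25

Var(X) = 46/25 ≈ 1.8400


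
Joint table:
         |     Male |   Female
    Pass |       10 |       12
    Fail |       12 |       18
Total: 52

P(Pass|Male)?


P(Pass|Male) = 10/(10+12) = 10/22 = 5/11

P = 5/11 ≈ 45.45%


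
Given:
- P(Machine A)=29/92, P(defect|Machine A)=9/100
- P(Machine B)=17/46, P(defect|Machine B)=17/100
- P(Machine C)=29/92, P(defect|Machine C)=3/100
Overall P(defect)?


P(B) = Σ P(B|Aᵢ)×P(Aᵢ)
  9/100×29/92 = 261/9200
  17/100×17/46 = 289/4600
  3/100×29/92 = 87/9200
Sum = 463/4600

P(defect) = 463/4600 ≈ 10.07%


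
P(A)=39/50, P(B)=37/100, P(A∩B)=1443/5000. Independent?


P(A)×P(B) = 1443/5000
P(A∩B) = 1443/5000
Equal ✓ → Independent

Yes, independent


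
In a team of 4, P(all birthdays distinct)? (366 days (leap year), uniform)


P(all different) = Π(366-i)/366 for i=0..3
= (366/366)×(365/366)×...×(363/366)
= 0.983689

P ≈ 0.9837 ≈ 98.37%


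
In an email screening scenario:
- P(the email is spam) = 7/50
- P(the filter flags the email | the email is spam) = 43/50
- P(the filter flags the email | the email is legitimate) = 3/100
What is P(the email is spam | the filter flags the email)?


Using Bayes' theorem:
P(A|B) = P(B|A)·P(A) / P(B)

P(the filter flags the email) = 43/50 × 7/50 + 3/100 × 43/50
= 301/2500 + 129/5000 = 731/5000

P(the email is spam|the filter flags the email) = (301/2500) / (731/5000) = 14/17

P(the email is spam|the filter flags the email) = 14/17 ≈ 82.35%


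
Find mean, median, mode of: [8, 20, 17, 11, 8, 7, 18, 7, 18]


Sorted: [7, 7, 8, 8, 11, 17, 18, 18, 20]
Mean = 114/9 = 38/3
Median = 11
Freq: {8: 2, 20: 1, 17: 1, 11: 1, 7: 2, 18: 2}
Mode: [7, 8, 18]

Mean=38/3, Median=11, Mode=[7, 8, 18]


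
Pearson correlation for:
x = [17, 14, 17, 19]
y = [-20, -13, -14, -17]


n=4, Σx=67, Σy=-64, Σxy=-1083, Σx²=1135, Σy²=1054
r = (4×(-1083) - 67×(-64))/√((4×1135 - 67²)(4×1054 - (-64)²))
= -44/√(51×120) = -44/√6120 ≈ -44/78.2304 ≈ -0.5624

r ≈ -0.5624


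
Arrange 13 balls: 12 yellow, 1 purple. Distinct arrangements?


13!/(12!×1!) = 13

13


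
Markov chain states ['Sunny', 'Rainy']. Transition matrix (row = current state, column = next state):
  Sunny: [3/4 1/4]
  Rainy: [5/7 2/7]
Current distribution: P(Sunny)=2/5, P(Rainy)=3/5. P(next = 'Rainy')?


P(next=Rainy) = Σᵢ P(now=i)×P(i→Rainy)
= 2/5×1/4 + 3/5×2/7
= 1/10 + 6/35 = 19/70

P = 19/70 ≈ 0.2714


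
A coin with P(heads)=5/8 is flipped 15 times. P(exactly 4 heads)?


Binomial: P(X=4) = C(15,4)×p^4×(1-p)^11
= 1365 × 625/4096 × 177147/8589934592 = 151128534375/35184372088832

P(X=4) = 151128534375/35184372088832 ≈ 0.43%


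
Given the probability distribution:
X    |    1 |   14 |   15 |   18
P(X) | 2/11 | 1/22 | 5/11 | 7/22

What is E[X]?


E[X] = Σ x·P(X=x)
= (1)×(2/11) + (14)×(1/22) + (15)×(5/11) + (18)×(7/22)
= 147/11

E[X] = 147/11


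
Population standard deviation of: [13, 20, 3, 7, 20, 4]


Mean = 67/6
  (13-67/6)²=121/36
  (20-67/6)²=2809/36
  (3-67/6)²=2401/36
  (7-67/6)²=625/36
  (20-67/6)²=2809/36
  (4-67/6)²=1849/36
Σ(x-μ)² = 1769/6
σ² = (1769/6)/6 = 1769/36

σ = √(1769/36) ≈ 7.0099


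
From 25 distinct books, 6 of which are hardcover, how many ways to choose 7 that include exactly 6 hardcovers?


Choose 6 of the 6 hardcovers and 1 of the other 19 books:
C(6,6)×C(19,1) = 1×19 = 19

19


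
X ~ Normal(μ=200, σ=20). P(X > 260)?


z = (260-200)/20 = 3.0
P(X > 260) = 1 - P(Z ≤ 3.0) = 1 - 0.9987 = 0.0013

P(X > 260) ≈ 0.0013


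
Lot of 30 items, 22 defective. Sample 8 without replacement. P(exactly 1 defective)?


Hypergeometric: C(22,1)×C(8,7)/C(30,8)
= 22×8/5852925 = 176/5852925

P(X=1) = 176/5852925 ≈ 0.00%


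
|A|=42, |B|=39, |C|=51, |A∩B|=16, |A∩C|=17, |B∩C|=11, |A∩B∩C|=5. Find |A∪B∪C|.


|A∪B∪C| = 42+39+51-16-17-11+5 = 93

|A∪B∪C| = 93


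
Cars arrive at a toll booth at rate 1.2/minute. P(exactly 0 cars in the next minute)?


Poisson(λ=1.2): P(X=0) = e^(-λ)×λ^k/k!
= e^(-1.2) × 1.2^0 / 0!
≈ 0.3011942119 × 1 / 1 ≈ 0.301194

P(X=0) ≈ 0.301194 ≈ 30.12%


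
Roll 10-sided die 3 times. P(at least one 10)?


P(no 10)^3 = (9/10)^3 = 729/1000
P(≥1) = 1 - 729/1000 = 271/1000

P = 271/1000 ≈ 27.10%


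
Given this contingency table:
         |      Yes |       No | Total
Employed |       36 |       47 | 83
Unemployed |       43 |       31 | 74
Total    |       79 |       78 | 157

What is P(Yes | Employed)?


P(Yes | Employed) = 36/(36+47) = 36/83

P(Yes|Employed) = 36/83 ≈ 43.37%


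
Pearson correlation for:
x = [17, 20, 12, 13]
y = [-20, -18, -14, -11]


n=4, Σx=62, Σy=-63, Σxy=-1011, Σx²=1002, Σy²=1041
r = (4×(-1011) - 62×(-63))/√((4×1002 - 62²)(4×1041 - (-63)²))
= -138/√(164×195) = -138/√31980 ≈ -138/178.8295 ≈ -0.7717

r ≈ -0.7717


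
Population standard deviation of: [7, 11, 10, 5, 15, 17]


Mean = 65/6
  (7-65/6)²=529/36
  (11-65/6)²=1/36
  (10-65/6)²=25/36
  (5-65/6)²=1225/36
  (15-65/6)²=625/36
  (17-65/6)²=1369/36
Σ(x-μ)² = 629/6
σ² = (629/6)/6 = 629/36

σ = √(629/36) ≈ 4.1800


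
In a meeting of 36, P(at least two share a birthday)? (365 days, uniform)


P(all different) = Π(365-i)/365 for i=0..35
= 0.167818
P(match) = 1 - 0.167818 = 0.832182

P ≈ 0.8322 ≈ 83.22%


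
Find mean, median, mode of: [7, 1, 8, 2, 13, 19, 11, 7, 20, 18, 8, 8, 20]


Sorted: [1, 2, 7, 7, 8, 8, 8, 11, 13, 18, 19, 20, 20]
Mean = 142/13
Median = 8
Freq: {7: 2, 1: 1, 8: 3, 2: 1, 13: 1, 19: 1, 11: 1, 20: 2, 18: 1}
Mode: [8]

Mean=142/13, Median=8, Mode=8


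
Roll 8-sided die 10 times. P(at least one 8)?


P(no 8)^10 = (7/8)^10 = 282475249/1073741824
P(≥1) = 1 - 282475249/1073741824 = 791266575/1073741824

P = 791266575/1073741824 ≈ 73.69%


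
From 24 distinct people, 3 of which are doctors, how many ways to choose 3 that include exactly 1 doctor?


Choose 1 of the 3 doctors and 2 of the other 21 people:
C(3,1)×C(21,2) = 3×210 = 630

630


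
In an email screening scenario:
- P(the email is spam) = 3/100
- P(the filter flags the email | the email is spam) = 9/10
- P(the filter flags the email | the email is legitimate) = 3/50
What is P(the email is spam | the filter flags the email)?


Using Bayes' theorem:
P(A|B) = P(B|A)·P(A) / P(B)

P(the filter flags the email) = 9/10 × 3/100 + 3/50 × 97/100
= 27/1000 + 291/5000 = 213/2500

P(the email is spam|the filter flags the email) = (27/1000) / (213/2500) = 45/142

P(the email is spam|the filter flags the email) = 45/142 ≈ 31.69%


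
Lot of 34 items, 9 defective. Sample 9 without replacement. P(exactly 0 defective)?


Hypergeometric: C(9,0)×C(25,9)/C(34,9)
= 1×2042975/52451256 = 10925/280488

P(X=0) = 10925/280488 ≈ 3.89%


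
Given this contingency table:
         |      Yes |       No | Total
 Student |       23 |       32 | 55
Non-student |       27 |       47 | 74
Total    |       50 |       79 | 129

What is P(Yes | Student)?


P(Yes | Student) = 23/(23+32) = 23/55

P(Yes|Student) = 23/55 ≈ 41.82%


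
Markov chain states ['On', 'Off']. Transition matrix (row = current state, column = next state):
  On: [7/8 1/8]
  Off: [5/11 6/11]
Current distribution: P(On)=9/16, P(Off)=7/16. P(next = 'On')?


P(next=On) = Σᵢ P(now=i)×P(i→On)
= 9/16×7/8 + 7/16×5/11
= 63/128 + 35/176 = 973/1408

P = 973/1408 ≈ 0.6911


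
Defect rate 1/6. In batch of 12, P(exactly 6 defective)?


Binomial: P(X=6) = C(12,6)×p^6×(1-p)^6
= 924 × 1/46656 × 15625/46656 = 1203125/181398528

P(X=6) = 1203125/181398528 ≈ 0.66%


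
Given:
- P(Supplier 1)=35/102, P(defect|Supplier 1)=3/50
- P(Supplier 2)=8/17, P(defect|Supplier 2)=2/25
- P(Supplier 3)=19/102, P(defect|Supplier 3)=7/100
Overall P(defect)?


P(B) = Σ P(B|Aᵢ)×P(Aᵢ)
  3/50×35/102 = 7/340
  2/25×8/17 = 16/425
  7/100×19/102 = 133/10200
Sum = 727/10200

P(defect) = 727/10200 ≈ 7.13%


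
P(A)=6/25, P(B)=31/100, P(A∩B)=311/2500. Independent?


P(A)×P(B) = 93/1250
P(A∩B) = 311/2500
Not equal → NOT independent

No, not independent


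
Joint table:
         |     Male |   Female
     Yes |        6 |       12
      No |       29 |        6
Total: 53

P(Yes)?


P(Yes) = (6+12)/53 = 18/53

P(Yes) = 18/53 ≈ 33.96%


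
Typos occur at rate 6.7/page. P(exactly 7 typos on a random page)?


Poisson(λ=6.7): P(X=7) = e^(-λ)×λ^k/k!
= e^(-6.7) × 6.7^7 / 7!
≈ 0.001230911903 × 606071.160532 / 5040 ≈ 0.148020

P(X=7) ≈ 0.148020 ≈ 14.80%


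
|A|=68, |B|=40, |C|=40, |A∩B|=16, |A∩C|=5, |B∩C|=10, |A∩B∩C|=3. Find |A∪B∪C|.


|A∪B∪C| = 68+40+40-16-5-10+3 = 120

|A∪B∪C| = 120


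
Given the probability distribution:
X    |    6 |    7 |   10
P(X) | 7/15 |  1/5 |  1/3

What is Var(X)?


E[X] = 113/15
E[X²] = 899/15
Var(X) = E[X²] - (E[X])² = 899/15 - 12769/225 = 716/225

Var(X) = 716/225 ≈ 3.1822


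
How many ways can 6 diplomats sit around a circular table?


Circular arrangements of 6 distinct objects: fix one position to break rotational symmetry.
(n-1)! = 5! = 120

120


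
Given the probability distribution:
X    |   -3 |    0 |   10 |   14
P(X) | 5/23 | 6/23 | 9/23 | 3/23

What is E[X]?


E[X] = Σ x·P(X=x)
= (-3)×(5/23) + (0)×(6/23) + (10)×(9/23) + (14)×(3/23)
= 117/23

E[X] = 117/23


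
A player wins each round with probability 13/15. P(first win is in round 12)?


Geometric: P(X=12) = (1-p)^(k-1)×p = (2/15)^11×13/15 = 26624/129746337890625

P(X=12) = 26624/129746337890625 ≈ 0.00%


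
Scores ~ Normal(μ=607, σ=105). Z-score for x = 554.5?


z = (x - μ)/σ = (554.5 - 607)/105 = -0.5

z = -0.5


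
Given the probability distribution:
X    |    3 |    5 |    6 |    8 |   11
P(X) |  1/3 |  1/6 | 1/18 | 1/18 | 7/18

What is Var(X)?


E[X] = 62/9
E[X²] = 538/9
Var(X) = E[X²] - (E[X])² = 538/9 - 3844/81 = 998/81

Var(X) = 998/81 ≈ 12.3210


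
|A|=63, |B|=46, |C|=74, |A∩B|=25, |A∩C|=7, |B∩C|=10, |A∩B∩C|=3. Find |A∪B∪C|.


|A∪B∪C| = 63+46+74-25-7-10+3 = 144

|A∪B∪C| = 144


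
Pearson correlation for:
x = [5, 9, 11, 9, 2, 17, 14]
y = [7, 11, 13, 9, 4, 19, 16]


n=7, Σx=67, Σy=79, Σxy=913, Σx²=797, Σy²=1053
r = (7×913 - 67×79)/√((7×797 - 67²)(7×1053 - 79²))
= 1098/√(1090×1130) = 1098/√1231700 ≈ 1098/1109.8198 ≈ 0.9893

r ≈ 0.9893


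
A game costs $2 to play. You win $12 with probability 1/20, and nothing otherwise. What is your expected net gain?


E[gain] = (12-2)×1/20 + (-2)×19/20
= 1/2 - 19/10 = -7/5

Expected net gain = $-7/5 ≈ $-1.40


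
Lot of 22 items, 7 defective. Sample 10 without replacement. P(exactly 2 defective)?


Hypergeometric: C(7,2)×C(15,8)/C(22,10)
= 21×6435/646646 = 135/646

P(X=2) = 135/646 ≈ 20.90%


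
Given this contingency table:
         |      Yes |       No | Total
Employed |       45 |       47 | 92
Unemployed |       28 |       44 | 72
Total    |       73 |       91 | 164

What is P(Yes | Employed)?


P(Yes | Employed) = 45/(45+47) = 45/92

P(Yes|Employed) = 45/92 ≈ 48.91%


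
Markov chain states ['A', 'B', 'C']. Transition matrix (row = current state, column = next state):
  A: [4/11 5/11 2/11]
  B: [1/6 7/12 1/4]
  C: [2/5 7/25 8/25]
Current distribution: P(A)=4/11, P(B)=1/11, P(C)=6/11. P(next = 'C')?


P(next=C) = Σᵢ P(now=i)×P(i→C)
= 4/11×2/11 + 1/11×1/4 + 6/11×8/25
= 8/121 + 1/44 + 48/275 = 3187/12100

P = 3187/12100 ≈ 0.2634


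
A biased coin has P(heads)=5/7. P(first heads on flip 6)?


Geometric: P(X=6) = (1-p)^(k-1)×p = (2/7)^5×5/7 = 160/117649

P(X=6) = 160/117649 ≈ 0.14%


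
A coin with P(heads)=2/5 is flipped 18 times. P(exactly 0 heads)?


Binomial: P(X=0) = C(18,0)×p^0×(1-p)^18
= 1 × 1 × 387420489/3814697265625 = 387420489/3814697265625

P(X=0) = 387420489/3814697265625 ≈ 0.01%


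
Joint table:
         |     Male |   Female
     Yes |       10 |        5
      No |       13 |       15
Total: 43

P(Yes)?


P(Yes) = (10+5)/43 = 15/43

P(Yes) = 15/43 ≈ 34.88%


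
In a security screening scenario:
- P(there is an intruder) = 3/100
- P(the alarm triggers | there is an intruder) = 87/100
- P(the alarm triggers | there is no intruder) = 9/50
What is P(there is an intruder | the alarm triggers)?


Using Bayes' theorem:
P(A|B) = P(B|A)·P(A) / P(B)

P(the alarm triggers) = 87/100 × 3/100 + 9/50 × 97/100
= 261/10000 + 873/5000 = 2007/10000

P(there is an intruder|the alarm triggers) = (261/10000) / (2007/10000) = 29/223

P(there is an intruder|the alarm triggers) = 29/223 ≈ 13.00%


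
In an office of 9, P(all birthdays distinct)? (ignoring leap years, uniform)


P(all different) = Π(365-i)/365 for i=0..8
= (365/365)×(364/365)×...×(357/365)
= 0.905376

P ≈ 0.9054 ≈ 90.54%


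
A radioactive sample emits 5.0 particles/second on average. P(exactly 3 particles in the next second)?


Poisson(λ=5.0): P(X=3) = e^(-λ)×λ^k/k!
= e^(-5.0) × 5.0^3 / 3!
≈ 0.006737946999 × 125 / 6 ≈ 0.140374

P(X=3) ≈ 0.140374 ≈ 14.04%


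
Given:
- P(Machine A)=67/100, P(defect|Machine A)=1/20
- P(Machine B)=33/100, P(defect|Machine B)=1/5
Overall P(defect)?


P(B) = Σ P(B|Aᵢ)×P(Aᵢ)
  1/20×67/100 = 67/2000
  1/5×33/100 = 33/500
Sum = 199/2000

P(defect) = 199/2000 ≈ 9.95%


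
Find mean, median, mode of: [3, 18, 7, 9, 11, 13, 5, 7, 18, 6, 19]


Sorted: [3, 5, 6, 7, 7, 9, 11, 13, 18, 18, 19]
Mean = 116/11
Median = 9
Freq: {3: 1, 18: 2, 7: 2, 9: 1, 11: 1, 13: 1, 5: 1, 6: 1, 19: 1}
Mode: [7, 18]

Mean=116/11, Median=9, Mode=[7, 18]


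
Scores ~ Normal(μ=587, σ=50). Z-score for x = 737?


z = (x - μ)/σ = (737 - 587)/50 = 3.0

z = 3.0


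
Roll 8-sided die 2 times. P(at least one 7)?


P(no 7)^2 = (7/8)^2 = 49/64
P(≥1) = 1 - 49/64 = 15/64

P = 15/64 ≈ 23.44%


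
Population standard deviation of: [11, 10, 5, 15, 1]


Mean = 42/5
  (11-42/5)²=169/25
  (10-42/5)²=64/25
  (5-42/5)²=289/25
  (15-42/5)²=1089/25
  (1-42/5)²=1369/25
Σ(x-μ)² = 596/5
σ² = (596/5)/5 = 596/25

σ = √(596/25) ≈ 4.8826


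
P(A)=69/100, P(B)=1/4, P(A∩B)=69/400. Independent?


P(A)×P(B) = 69/400
P(A∩B) = 69/400
Equal ✓ → Independent

Yes, independent


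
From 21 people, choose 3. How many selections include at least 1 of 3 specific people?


Complement: C(21,3) - C(18,3) = 1330 - 816 = 514

514


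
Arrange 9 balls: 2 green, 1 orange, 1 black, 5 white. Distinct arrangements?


9!/(2!×1!×1!×5!) = 1512

1512


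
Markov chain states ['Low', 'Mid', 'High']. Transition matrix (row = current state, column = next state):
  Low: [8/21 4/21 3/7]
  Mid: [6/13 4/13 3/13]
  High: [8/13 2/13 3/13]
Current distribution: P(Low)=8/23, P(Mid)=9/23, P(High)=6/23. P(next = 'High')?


P(next=High) = Σᵢ P(now=i)×P(i→High)
= 8/23×3/7 + 9/23×3/13 + 6/23×3/13
= 24/161 + 27/299 + 18/299 = 627/2093

P = 627/2093 ≈ 0.2996


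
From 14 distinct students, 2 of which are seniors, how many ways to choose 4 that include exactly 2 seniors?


Choose 2 of the 2 seniors and 2 of the other 12 students:
C(2,2)×C(12,2) = 1×66 = 66

66


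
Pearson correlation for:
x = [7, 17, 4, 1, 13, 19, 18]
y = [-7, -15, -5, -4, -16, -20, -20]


n=7, Σx=79, Σy=-87, Σxy=-1276, Σx²=1209, Σy²=1371
r = (7×(-1276) - 79×(-87))/√((7×1209 - 79²)(7×1371 - (-87)²))
= -2059/√(2222×2028) = -2059/√4506216 ≈ -2059/2122.7850 ≈ -0.9700

r ≈ -0.9700


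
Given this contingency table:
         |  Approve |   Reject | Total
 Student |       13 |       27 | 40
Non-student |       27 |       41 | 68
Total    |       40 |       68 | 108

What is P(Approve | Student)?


P(Approve | Student) = 13/(13+27) = 13/40

P(Approve|Student) = 13/40 ≈ 32.50%


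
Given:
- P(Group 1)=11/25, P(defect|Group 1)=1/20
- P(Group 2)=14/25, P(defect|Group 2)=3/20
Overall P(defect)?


P(B) = Σ P(B|Aᵢ)×P(Aᵢ)
  1/20×11/25 = 11/500
  3/20×14/25 = 21/250
Sum = 53/500

P(defect) = 53/500 ≈ 10.60%


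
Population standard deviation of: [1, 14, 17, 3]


Mean = 35/4
  (1-35/4)²=961/16
  (14-35/4)²=441/16
  (17-35/4)²=1089/16
  (3-35/4)²=529/16
Σ(x-μ)² = 755/4
σ² = (755/4)/4 = 755/16

σ = √(755/16) ≈ 6.8693


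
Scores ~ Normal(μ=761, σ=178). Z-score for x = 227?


z = (x - μ)/σ = (227 - 761)/178 = -3.0

z = -3.0


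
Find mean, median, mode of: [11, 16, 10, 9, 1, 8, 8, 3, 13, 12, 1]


Sorted: [1, 1, 3, 8, 8, 9, 10, 11, 12, 13, 16]
Mean = 92/11
Median = 9
Freq: {11: 1, 16: 1, 10: 1, 9: 1, 1: 2, 8: 2, 3: 1, 13: 1, 12: 1}
Mode: [1, 8]

Mean=92/11, Median=9, Mode=[1, 8]


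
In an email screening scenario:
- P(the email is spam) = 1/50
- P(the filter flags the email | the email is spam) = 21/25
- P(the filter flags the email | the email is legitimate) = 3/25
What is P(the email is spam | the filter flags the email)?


Using Bayes' theorem:
P(A|B) = P(B|A)·P(A) / P(B)

P(the filter flags the email) = 21/25 × 1/50 + 3/25 × 49/50
= 21/1250 + 147/1250 = 84/625

P(the email is spam|the filter flags the email) = (21/1250) / (84/625) = 1/8

P(the email is spam|the filter flags the email) = 1/8 ≈ 12.50%


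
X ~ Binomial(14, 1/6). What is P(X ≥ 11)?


P(X ≥ 11) = Σ P(X=i) for i=11..14
P(X=11) = 11375/19591041024
P(X=12) = 2275/78364164096
P(X=13) = 35/39182082048
P(X=14) = 1/78364164096
Sum = 23923/39182082048

P(X ≥ 11) = 23923/39182082048 ≈ 0.00%


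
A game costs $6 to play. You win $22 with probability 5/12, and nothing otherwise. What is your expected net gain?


E[gain] = (22-6)×5/12 + (-6)×7/12
= 20/3 - 7/2 = 19/6

Expected net gain = $19/6 ≈ $3.17


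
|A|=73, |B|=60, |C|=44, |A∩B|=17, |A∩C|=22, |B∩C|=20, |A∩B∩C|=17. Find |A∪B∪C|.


|A∪B∪C| = 73+60+44-17-22-20+17 = 135

|A∪B∪C| = 135


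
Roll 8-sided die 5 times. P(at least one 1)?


P(no 1)^5 = (7/8)^5 = 16807/32768
P(≥1) = 1 - 16807/32768 = 15961/32768

P = 15961/32768 ≈ 48.71%


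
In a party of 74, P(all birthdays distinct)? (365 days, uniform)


P(all different) = Π(365-i)/365 for i=0..73
= (365/365)×(364/365)×...×(292/365)
= 0.000351

P ≈ 0.0004 ≈ 0.04%


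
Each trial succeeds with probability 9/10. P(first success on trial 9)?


Geometric: P(X=9) = (1-p)^(k-1)×p = (1/10)^8×9/10 = 9/1000000000

P(X=9) = 9/1000000000 ≈ 0.00%


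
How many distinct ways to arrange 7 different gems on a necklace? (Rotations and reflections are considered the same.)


Free circular arrangements: rotations and reflections both identified.
(n-1)!/2 = 6!/2 = 720/2 = 360

360


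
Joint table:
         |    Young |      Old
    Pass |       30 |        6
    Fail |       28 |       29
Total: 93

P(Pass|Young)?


P(Pass|Young) = 30/(30+28) = 30/58 = 15/29

P = 15/29 ≈ 51.72%


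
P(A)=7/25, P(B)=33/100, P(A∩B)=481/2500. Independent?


P(A)×P(B) = 231/2500
P(A∩B) = 481/2500
Not equal → NOT independent

No, not independent


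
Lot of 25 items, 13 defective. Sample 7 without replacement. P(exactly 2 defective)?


Hypergeometric: C(13,2)×C(12,5)/C(25,7)
= 78×792/480700 = 1404/10925

P(X=2) = 1404/10925 ≈ 12.85%


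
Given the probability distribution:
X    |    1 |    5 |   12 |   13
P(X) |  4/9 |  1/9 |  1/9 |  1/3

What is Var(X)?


E[X] = 20/3
E[X²] = 680/9
Var(X) = E[X²] - (E[X])² = 680/9 - 400/9 = 280/9

Var(X) = 280/9 ≈ 31.1111


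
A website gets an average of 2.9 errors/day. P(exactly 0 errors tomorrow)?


Poisson(λ=2.9): P(X=0) = e^(-λ)×λ^k/k!
= e^(-2.9) × 2.9^0 / 0!
≈ 0.05502322006 × 1 / 1 ≈ 0.055023

P(X=0) ≈ 0.055023 ≈ 5.50%


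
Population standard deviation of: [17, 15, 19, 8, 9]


Mean = 68/5
  (17-68/5)²=289/25
  (15-68/5)²=49/25
  (19-68/5)²=729/25
  (8-68/5)²=784/25
  (9-68/5)²=529/25
Σ(x-μ)² = 476/5
σ² = (476/5)/5 = 476/25

σ = √(476/25) ≈ 4.3635


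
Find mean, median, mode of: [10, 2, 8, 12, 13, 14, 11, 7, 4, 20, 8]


Sorted: [2, 4, 7, 8, 8, 10, 11, 12, 13, 14, 20]
Mean = 109/11
Median = 10
Freq: {10: 1, 2: 1, 8: 2, 12: 1, 13: 1, 14: 1, 11: 1, 7: 1, 4: 1, 20: 1}
Mode: [8]

Mean=109/11, Median=10, Mode=8


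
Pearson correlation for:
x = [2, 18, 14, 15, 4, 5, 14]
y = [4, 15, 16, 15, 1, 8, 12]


n=7, Σx=72, Σy=71, Σxy=939, Σx²=986, Σy²=931
r = (7×939 - 72×71)/√((7×986 - 72²)(7×931 - 71²))
= 1461/√(1718×1476) = 1461/√2535768 ≈ 1461/1592.4095 ≈ 0.9175

r ≈ 0.9175


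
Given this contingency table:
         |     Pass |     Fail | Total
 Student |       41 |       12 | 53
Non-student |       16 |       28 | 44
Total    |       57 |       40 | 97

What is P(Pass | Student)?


P(Pass | Student) = 41/(41+12) = 41/53

P(Pass|Student) = 41/53 ≈ 77.36%


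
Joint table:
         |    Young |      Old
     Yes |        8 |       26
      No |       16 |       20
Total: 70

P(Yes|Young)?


P(Yes|Young) = 8/(8+16) = 8/24 = 1/3

P = 1/3 ≈ 33.33%


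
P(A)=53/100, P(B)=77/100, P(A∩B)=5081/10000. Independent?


P(A)×P(B) = 4081/10000
P(A∩B) = 5081/10000
Not equal → NOT independent

No, not independent


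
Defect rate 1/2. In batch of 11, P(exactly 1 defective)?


Binomial: P(X=1) = C(11,1)×p^1×(1-p)^10
= 11 × 1/2 × 1/1024 = 11/2048

P(X=1) = 11/2048 ≈ 0.54%


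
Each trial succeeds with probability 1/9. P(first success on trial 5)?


Geometric: P(X=5) = (1-p)^(k-1)×p = (8/9)^4×1/9 = 4096/59049

P(X=5) = 4096/59049 ≈ 6.94%


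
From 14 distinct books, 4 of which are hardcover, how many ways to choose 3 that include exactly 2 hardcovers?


Choose 2 of the 4 hardcovers and 1 of the other 10 books:
C(4,2)×C(10,1) = 6×10 = 60

60


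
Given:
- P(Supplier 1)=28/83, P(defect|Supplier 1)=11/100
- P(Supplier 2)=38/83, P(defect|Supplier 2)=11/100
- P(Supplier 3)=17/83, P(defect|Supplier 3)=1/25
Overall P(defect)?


P(B) = Σ P(B|Aᵢ)×P(Aᵢ)
  11/100×28/83 = 77/2075
  11/100×38/83 = 209/4150
  1/25×17/83 = 17/2075
Sum = 397/4150

P(defect) = 397/4150 ≈ 9.57%


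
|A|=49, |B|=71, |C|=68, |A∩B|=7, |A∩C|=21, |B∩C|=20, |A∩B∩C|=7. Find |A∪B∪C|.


|A∪B∪C| = 49+71+68-7-21-20+7 = 147

|A∪B∪C| = 147


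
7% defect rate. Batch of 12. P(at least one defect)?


P(all good) = (93/100)^12 = 418596297479370673535601/1000000000000000000000000
P(≥1 defect) = 581403702520629326464399/1000000000000000000000000

P = 581403702520629326464399/1000000000000000000000000 ≈ 58.14%


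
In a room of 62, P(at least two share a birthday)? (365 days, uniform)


P(all different) = Π(365-i)/365 for i=0..61
= 0.004090
P(match) = 1 - 0.004090 = 0.995910

P ≈ 0.9959 ≈ 99.59%


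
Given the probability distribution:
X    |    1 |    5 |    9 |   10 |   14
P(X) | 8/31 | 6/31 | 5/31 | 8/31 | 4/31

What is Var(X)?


E[X] = 219/31
E[X²] = 2147/31
Var(X) = E[X²] - (E[X])² = 2147/31 - 47961/961 = 18596/961

Var(X) = 18596/961 ≈ 19.3507


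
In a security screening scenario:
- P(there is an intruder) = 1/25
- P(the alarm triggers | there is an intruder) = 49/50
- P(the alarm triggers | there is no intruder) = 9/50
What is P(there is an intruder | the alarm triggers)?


Using Bayes' theorem:
P(A|B) = P(B|A)·P(A) / P(B)

P(the alarm triggers) = 49/50 × 1/25 + 9/50 × 24/25
= 49/1250 + 108/625 = 53/250

P(there is an intruder|the alarm triggers) = (49/1250) / (53/250) = 49/265

P(there is an intruder|the alarm triggers) = 49/265 ≈ 18.49%


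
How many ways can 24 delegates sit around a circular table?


Circular arrangements of 24 distinct objects: fix one position to break rotational symmetry.
(n-1)! = 23! = 25852016738884976640000

25852016738884976640000


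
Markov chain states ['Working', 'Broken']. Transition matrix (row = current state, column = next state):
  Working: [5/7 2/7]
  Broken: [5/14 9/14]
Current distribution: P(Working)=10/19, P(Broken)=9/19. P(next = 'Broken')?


P(next=Broken) = Σᵢ P(now=i)×P(i→Broken)
= 10/19×2/7 + 9/19×9/14
= 20/133 + 81/266 = 121/266

P = 121/266 ≈ 0.4549


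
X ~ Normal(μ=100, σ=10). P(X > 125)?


z = (125-100)/10 = 2.5
P(X > 125) = 1 - P(Z ≤ 2.5) = 1 - 0.9938 = 0.0062

P(X > 125) ≈ 0.0062


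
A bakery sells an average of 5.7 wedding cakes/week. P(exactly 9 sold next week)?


Poisson(λ=5.7): P(X=9) = e^(-λ)×λ^k/k!
= e^(-5.7) × 5.7^9 / 9!
≈ 0.003345965457 × 6351461.95538 / 362880 ≈ 0.058564

P(X=9) ≈ 0.058564 ≈ 5.86%


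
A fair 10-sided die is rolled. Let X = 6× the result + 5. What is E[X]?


E[die] = (1+10)/2 = 11/2
E[X] = 6×11/2 + 5 = 38

E[X] = 38


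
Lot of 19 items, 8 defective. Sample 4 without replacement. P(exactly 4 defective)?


Hypergeometric: C(8,4)×C(11,0)/C(19,4)
= 70×1/3876 = 35/1938

P(X=4) = 35/1938 ≈ 1.81%


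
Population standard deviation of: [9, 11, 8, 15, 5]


Mean = 48/5
  (9-48/5)²=9/25
  (11-48/5)²=49/25
  (8-48/5)²=64/25
  (15-48/5)²=729/25
  (5-48/5)²=529/25
Σ(x-μ)² = 276/5
σ² = (276/5)/5 = 276/25

σ = √(276/25) ≈ 3.3226


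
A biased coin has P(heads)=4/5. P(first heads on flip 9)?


Geometric: P(X=9) = (1-p)^(k-1)×p = (1/5)^8×4/5 = 4/1953125

P(X=9) = 4/1953125 ≈ 0.00%


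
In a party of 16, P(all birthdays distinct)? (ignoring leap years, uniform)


P(all different) = Π(365-i)/365 for i=0..15
= (365/365)×(364/365)×...×(350/365)
= 0.716396

P ≈ 0.7164 ≈ 71.64%


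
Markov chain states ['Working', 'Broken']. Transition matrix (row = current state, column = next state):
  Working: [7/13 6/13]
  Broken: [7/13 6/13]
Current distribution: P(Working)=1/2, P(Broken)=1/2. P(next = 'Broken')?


P(next=Broken) = Σᵢ P(now=i)×P(i→Broken)
= 1/2×6/13 + 1/2×6/13
= 3/13 + 3/13 = 6/13

P = 6/13 ≈ 0.4615


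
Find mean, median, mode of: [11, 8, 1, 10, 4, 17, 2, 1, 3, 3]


Sorted: [1, 1, 2, 3, 3, 4, 8, 10, 11, 17]
Mean = 60/10 = 6
Median = 7/2
Freq: {11: 1, 8: 1, 1: 2, 10: 1, 4: 1, 17: 1, 2: 1, 3: 2}
Mode: [1, 3]

Mean=6, Median=7/2, Mode=[1, 3]


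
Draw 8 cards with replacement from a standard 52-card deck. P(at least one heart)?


P(not a heart) = 39/52 = 3/4
P(none in 8 draws) = (3/4)^8 = 6561/65536
P(≥1 heart) = 1 - 6561/65536 = 58975/65536

P = 58975/65536 ≈ 89.99%


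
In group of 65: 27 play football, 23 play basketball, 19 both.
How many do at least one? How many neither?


|A∪B| = 27+23-19 = 31
Neither = 65-31 = 34

At least one: 31; Neither: 34


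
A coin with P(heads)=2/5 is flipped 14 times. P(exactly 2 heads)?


Binomial: P(X=2) = C(14,2)×p^2×(1-p)^12
= 91 × 4/25 × 531441/244140625 = 193444524/6103515625

P(X=2) = 193444524/6103515625 ≈ 3.17%


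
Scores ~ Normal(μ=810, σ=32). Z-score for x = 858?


z = (x - μ)/σ = (858 - 810)/32 = 1.5

z = 1.5


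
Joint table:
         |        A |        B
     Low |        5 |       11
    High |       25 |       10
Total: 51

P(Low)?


P(Low) = (5+11)/51 = 16/51

P(Low) = 16/51 ≈ 31.37%


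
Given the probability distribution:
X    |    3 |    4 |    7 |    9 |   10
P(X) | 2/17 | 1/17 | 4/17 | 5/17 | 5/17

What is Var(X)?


E[X] = 133/17
E[X²] = 1135/17
Var(X) = E[X²] - (E[X])² = 1135/17 - 17689/289 = 1606/289

Var(X) = 1606/289 ≈ 5.5571


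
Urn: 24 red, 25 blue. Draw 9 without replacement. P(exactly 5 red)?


Hypergeometric: C(24,5)×C(25,4)/C(49,9)
= 42504×12650/2054455634 = 151800/580027

P(X=5) = 151800/580027 ≈ 26.17%


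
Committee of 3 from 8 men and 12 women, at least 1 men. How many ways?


Count by #men:
  1M,2W: C(8,1)×C(12,2)=528
  2M,1W: C(8,2)×C(12,1)=336
  3M,0W: C(8,3)×C(12,0)=56
Total = 920

920


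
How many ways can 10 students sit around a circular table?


Circular arrangements of 10 distinct objects: fix one position to break rotational symmetry.
(n-1)! = 9! = 362880

362880


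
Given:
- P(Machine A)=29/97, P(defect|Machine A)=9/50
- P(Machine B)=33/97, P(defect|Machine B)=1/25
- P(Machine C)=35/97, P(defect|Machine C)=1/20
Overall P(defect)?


P(B) = Σ P(B|Aᵢ)×P(Aᵢ)
  9/50×29/97 = 261/4850
  1/25×33/97 = 33/2425
  1/20×35/97 = 7/388
Sum = 829/9700

P(defect) = 829/9700 ≈ 8.55%


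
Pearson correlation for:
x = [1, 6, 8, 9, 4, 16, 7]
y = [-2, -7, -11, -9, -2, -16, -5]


n=7, Σx=51, Σy=-52, Σxy=-512, Σx²=503, Σy²=540
r = (7×(-512) - 51×(-52))/√((7×503 - 51²)(7×540 - (-52)²))
= -932/√(920×1076) = -932/√989920 ≈ -932/994.9472 ≈ -0.9367

r ≈ -0.9367


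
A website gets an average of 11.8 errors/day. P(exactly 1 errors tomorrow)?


Poisson(λ=11.8): P(X=1) = e^(-λ)×λ^k/k!
= e^(-11.8) × 11.8^1 / 1!
≈ 7.504557915e-06 × 11.8 / 1 ≈ 0.000089

P(X=1) ≈ 0.000089 ≈ 0.01%


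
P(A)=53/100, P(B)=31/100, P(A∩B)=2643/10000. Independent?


P(A)×P(B) = 1643/10000
P(A∩B) = 2643/10000
Not equal → NOT independent

No, not independent


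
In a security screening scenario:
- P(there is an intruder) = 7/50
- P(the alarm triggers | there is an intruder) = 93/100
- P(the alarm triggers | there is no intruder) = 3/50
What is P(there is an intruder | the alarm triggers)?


Using Bayes' theorem:
P(A|B) = P(B|A)·P(A) / P(B)

P(the alarm triggers) = 93/100 × 7/50 + 3/50 × 43/50
= 651/5000 + 129/2500 = 909/5000

P(there is an intruder|the alarm triggers) = (651/5000) / (909/5000) = 217/303

P(there is an intruder|the alarm triggers) = 217/303 ≈ 71.62%


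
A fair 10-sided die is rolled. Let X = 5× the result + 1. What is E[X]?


E[die] = (1+10)/2 = 11/2
E[X] = 5×11/2 + 1 = 57/2

E[X] = 57/2


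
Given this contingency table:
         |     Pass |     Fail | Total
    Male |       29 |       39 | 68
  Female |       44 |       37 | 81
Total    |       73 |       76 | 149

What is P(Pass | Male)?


P(Pass | Male) = 29/(29+39) = 29/68

P(Pass|Male) = 29/68 ≈ 42.65%


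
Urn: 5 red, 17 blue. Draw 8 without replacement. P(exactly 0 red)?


Hypergeometric: C(5,0)×C(17,8)/C(22,8)
= 1×24310/319770 = 13/171

P(X=0) = 13/171 ≈ 7.60%


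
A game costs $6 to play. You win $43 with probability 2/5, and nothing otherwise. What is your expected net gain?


E[gain] = (43-6)×2/5 + (-6)×3/5
= 74/5 - 18/5 = 56/5

Expected net gain = $56/5 ≈ $11.20


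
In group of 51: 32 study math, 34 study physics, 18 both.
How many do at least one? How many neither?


|A∪B| = 32+34-18 = 48
Neither = 51-48 = 3

At least one: 48; Neither: 3


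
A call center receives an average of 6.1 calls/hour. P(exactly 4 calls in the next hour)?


Poisson(λ=6.1): P(X=4) = e^(-λ)×λ^k/k!
= e^(-6.1) × 6.1^4 / 4!
≈ 0.002242867719 × 1384.5841 / 24 ≈ 0.129393

P(X=4) ≈ 0.129393 ≈ 12.94%


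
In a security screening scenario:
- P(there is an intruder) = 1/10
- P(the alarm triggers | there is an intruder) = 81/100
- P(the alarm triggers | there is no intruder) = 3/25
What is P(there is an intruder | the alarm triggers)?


Using Bayes' theorem:
P(A|B) = P(B|A)·P(A) / P(B)

P(the alarm triggers) = 81/100 × 1/10 + 3/25 × 9/10
= 81/1000 + 27/250 = 189/1000

P(there is an intruder|the alarm triggers) = (81/1000) / (189/1000) = 3/7

P(there is an intruder|the alarm triggers) = 3/7 ≈ 42.86%


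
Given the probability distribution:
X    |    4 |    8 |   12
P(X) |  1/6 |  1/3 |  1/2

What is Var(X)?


E[X] = 28/3
E[X²] = 96
Var(X) = E[X²] - (E[X])² = 96 - 784/9 = 80/9

Var(X) = 80/9 ≈ 8.8889


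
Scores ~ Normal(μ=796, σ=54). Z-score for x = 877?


z = (x - μ)/σ = (877 - 796)/54 = 1.5

z = 1.5


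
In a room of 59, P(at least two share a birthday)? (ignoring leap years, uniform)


P(all different) = Π(365-i)/365 for i=0..58
= 0.007011
P(match) = 1 - 0.007011 = 0.992989

P ≈ 0.9930 ≈ 99.30%


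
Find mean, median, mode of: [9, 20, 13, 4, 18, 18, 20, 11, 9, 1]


Sorted: [1, 4, 9, 9, 11, 13, 18, 18, 20, 20]
Mean = 123/10
Median = 12
Freq: {9: 2, 20: 2, 13: 1, 4: 1, 18: 2, 11: 1, 1: 1}
Mode: [9, 18, 20]

Mean=123/10, Median=12, Mode=[9, 18, 20]


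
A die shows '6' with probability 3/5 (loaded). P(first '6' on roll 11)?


Geometric: P(X=11) = (1-p)^(k-1)×p = (2/5)^10×3/5 = 3072/48828125

P(X=11) = 3072/48828125 ≈ 0.01%


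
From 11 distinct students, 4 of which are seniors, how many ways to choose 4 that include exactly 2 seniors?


Choose 2 of the 4 seniors and 2 of the other 7 students:
C(4,2)×C(7,2) = 6×21 = 126

126


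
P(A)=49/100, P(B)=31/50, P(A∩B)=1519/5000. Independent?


P(A)×P(B) = 1519/5000
P(A∩B) = 1519/5000
Equal ✓ → Independent

Yes, independent


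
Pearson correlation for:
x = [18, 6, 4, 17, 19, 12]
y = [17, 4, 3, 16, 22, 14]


n=6, Σx=76, Σy=76, Σxy=1200, Σx²=1170, Σy²=1250
r = (6×1200 - 76×76)/√((6×1170 - 76²)(6×1250 - 76²))
= 1424/√(1244×1724) = 1424/√2144656 ≈ 1424/1464.4644 ≈ 0.9724

r ≈ 0.9724


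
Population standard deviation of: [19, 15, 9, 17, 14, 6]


Mean = 80/6 = 40/3
  (19-40/3)²=289/9
  (15-40/3)²=25/9
  (9-40/3)²=169/9
  (17-40/3)²=121/9
  (14-40/3)²=4/9
  (6-40/3)²=484/9
Σ(x-μ)² = 364/3
σ² = (364/3)/6 = 182/9

σ = √(182/9) ≈ 4.4969


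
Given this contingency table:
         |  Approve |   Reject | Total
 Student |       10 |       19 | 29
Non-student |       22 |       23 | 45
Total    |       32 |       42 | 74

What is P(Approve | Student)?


P(Approve | Student) = 10/(10+19) = 10/29

P(Approve|Student) = 10/29 ≈ 34.48%


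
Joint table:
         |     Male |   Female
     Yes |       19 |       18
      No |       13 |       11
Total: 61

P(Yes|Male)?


P(Yes|Male) = 19/(19+13) = 19/32

P = 19/32 ≈ 59.38%


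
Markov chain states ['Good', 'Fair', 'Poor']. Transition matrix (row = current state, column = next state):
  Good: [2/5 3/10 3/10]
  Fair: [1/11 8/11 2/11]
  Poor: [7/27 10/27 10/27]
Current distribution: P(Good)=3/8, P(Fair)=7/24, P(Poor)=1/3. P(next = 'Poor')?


P(next=Poor) = Σᵢ P(now=i)×P(i→Poor)
= 3/8×3/10 + 7/24×2/11 + 1/3×10/27
= 9/80 + 7/132 + 10/81 = 20599/71280

P = 20599/71280 ≈ 0.2890


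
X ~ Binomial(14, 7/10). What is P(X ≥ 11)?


P(X ≥ 11) = Σ P(X=i) for i=11..14
P(X=11) = 4858291807551/25000000000000
P(X=12) = 11336014217619/100000000000000
P(X=13) = 2034669218547/50000000000000
P(X=14) = 678223072849/100000000000000
Sum = 17758371478883/50000000000000

P(X ≥ 11) = 17758371478883/50000000000000 ≈ 35.52%


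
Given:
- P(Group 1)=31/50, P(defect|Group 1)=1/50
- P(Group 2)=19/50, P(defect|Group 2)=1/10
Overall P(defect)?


P(B) = Σ P(B|Aᵢ)×P(Aᵢ)
  1/50×31/50 = 31/2500
  1/10×19/50 = 19/500
Sum = 63/1250

P(defect) = 63/1250 ≈ 5.04%


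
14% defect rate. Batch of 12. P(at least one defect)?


P(all good) = (43/50)^12 = 39959630797262576401/244140625000000000000
P(≥1 defect) = 204180994202737423599/244140625000000000000

P = 204180994202737423599/244140625000000000000 ≈ 83.63%


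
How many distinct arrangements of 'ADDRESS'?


Letters: 7, freq: {'A': 1, 'D': 2, 'R': 1, 'E': 1, 'S': 2}
7!/(1!×2!×1!×1!×2!) = 5040/4 = 1260

1260


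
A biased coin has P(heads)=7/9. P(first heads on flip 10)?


Geometric: P(X=10) = (1-p)^(k-1)×p = (2/9)^9×7/9 = 3584/3486784401

P(X=10) = 3584/3486784401 ≈ 0.00%


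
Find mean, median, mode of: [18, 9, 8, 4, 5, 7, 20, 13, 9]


Sorted: [4, 5, 7, 8, 9, 9, 13, 18, 20]
Mean = 93/9 = 31/3
Median = 9
Freq: {18: 1, 9: 2, 8: 1, 4: 1, 5: 1, 7: 1, 20: 1, 13: 1}
Mode: [9]

Mean=31/3, Median=9, Mode=9


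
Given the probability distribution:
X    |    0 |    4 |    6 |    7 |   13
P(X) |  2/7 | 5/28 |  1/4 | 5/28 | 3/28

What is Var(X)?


E[X] = 34/7
E[X²] = 271/7
Var(X) = E[X²] - (E[X])² = 271/7 - 1156/49 = 741/49

Var(X) = 741/49 ≈ 15.1224


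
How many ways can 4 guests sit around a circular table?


Circular arrangements of 4 distinct objects: fix one position to break rotational symmetry.
(n-1)! = 3! = 6

6


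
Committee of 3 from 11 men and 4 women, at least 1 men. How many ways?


Count by #men:
  1M,2W: C(11,1)×C(4,2)=66
  2M,1W: C(11,2)×C(4,1)=220
  3M,0W: C(11,3)×C(4,0)=165
Total = 451

451
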